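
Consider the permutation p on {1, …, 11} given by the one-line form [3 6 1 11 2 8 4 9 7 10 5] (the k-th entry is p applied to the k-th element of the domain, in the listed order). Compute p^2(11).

2

Tracing 11 → 5 → … returns to 11 after 8 steps, so 11 lies in an 8-cycle (2 6 8 9 7 4 11 5).
Advancing 2 steps from 11: 11 → 5 → 2.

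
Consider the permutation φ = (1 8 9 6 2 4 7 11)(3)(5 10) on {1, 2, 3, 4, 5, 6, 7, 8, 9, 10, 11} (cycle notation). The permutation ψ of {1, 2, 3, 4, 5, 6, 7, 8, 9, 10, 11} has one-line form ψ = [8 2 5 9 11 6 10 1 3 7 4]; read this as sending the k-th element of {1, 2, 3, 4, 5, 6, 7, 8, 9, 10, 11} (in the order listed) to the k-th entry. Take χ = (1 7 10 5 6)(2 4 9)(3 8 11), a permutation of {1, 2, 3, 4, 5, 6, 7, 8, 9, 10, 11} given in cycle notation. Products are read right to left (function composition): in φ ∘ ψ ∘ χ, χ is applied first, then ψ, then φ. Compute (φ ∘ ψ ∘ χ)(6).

Apply the permutations in order: χ(6) = 1, then ψ(1) = 8, then φ(8) = 9. So (φ ∘ ψ ∘ χ)(6) = 9.

9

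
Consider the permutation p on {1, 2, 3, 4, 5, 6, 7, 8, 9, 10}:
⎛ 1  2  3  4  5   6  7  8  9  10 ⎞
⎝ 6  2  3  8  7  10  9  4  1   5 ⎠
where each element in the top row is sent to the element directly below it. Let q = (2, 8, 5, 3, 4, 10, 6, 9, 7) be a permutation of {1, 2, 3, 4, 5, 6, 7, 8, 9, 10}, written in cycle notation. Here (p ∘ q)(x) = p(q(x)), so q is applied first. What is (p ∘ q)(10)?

10

q(10) = 6, then p(6) = 10; composing gives (p ∘ q)(10) = 10.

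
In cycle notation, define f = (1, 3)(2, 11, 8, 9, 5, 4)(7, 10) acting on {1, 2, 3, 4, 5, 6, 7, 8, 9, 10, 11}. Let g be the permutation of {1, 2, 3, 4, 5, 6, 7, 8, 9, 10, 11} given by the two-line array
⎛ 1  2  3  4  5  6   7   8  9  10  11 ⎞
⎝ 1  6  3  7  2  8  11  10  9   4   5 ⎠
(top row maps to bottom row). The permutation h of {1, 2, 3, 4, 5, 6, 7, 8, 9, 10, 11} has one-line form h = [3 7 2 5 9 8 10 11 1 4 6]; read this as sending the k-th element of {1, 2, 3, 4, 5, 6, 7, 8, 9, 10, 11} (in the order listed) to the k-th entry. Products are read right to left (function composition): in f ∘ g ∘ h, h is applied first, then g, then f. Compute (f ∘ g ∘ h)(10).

10

(f ∘ g ∘ h)(10) = f(g(h(10))). h(10) = 4, then g(4) = 7, then f(7) = 10, so the result is 10.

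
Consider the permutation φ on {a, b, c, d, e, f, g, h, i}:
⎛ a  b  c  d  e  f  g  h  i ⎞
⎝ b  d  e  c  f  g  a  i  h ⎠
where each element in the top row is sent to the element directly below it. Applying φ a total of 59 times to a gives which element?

Tracing a → b → … returns to a after 7 steps, so a lies in a 7-cycle (a b d c e f g).
On a 7-cycle, φ^7 is the identity, so φ^59 = φ^3 there (59 ≡ 3 mod 7).
Stepping 3 places around the cycle: a → b → d → c.

c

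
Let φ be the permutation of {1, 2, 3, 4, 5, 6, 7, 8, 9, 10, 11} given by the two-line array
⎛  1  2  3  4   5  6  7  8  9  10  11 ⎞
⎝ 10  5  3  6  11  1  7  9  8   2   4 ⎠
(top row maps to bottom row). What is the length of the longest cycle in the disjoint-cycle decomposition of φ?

Decomposing into disjoint cycles gives (1 10 2 5 11 4 6)(8 9); the longest has length 7.

7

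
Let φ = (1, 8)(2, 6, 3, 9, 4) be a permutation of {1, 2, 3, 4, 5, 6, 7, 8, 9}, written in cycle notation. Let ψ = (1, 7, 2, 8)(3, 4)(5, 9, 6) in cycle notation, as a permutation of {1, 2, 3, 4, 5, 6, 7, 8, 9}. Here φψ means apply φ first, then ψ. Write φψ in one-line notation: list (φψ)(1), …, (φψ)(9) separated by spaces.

For each element, apply φ then ψ: 1 → 8 → 1; 2 → 6 → 5; 3 → 9 → 6; 4 → 2 → 8; 5 → 5 → 9; 6 → 3 → 4; 7 → 7 → 2; 8 → 1 → 7; 9 → 4 → 3.
So φψ in one-line form is 1 5 6 8 9 4 2 7 3.

1 5 6 8 9 4 2 7 3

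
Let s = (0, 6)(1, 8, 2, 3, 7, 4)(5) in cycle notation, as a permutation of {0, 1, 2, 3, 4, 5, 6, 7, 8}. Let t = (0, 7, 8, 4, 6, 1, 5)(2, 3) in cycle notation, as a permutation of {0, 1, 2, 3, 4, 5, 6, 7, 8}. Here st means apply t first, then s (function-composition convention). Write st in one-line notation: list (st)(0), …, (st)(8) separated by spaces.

For each element, apply t then s: 0 → 7 → 4; 1 → 5 → 5; 2 → 3 → 7; 3 → 2 → 3; 4 → 6 → 0; 5 → 0 → 6; 6 → 1 → 8; 7 → 8 → 2; 8 → 4 → 1.
Collecting the images, st = [4 5 7 3 0 6 8 2 1].

4 5 7 3 0 6 8 2 1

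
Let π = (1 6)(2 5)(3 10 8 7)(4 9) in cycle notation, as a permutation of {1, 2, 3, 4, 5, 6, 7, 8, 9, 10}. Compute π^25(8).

7

8 lies in the 4-cycle (3 10 8 7).
Powers repeat with period 4 on this cycle, and 25 mod 4 = 1, so π^25(8) = π^1(8).
Stepping 1 place around the cycle: 8 → 7.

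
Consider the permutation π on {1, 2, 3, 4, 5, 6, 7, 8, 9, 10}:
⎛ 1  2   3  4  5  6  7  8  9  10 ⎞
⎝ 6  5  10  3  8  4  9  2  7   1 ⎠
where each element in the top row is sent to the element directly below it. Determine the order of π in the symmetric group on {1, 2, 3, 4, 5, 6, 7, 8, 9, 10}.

Writing π as disjoint cycles, the cycle lengths are 5, 3, 2.
The order is lcm(5, 3, 2) = 30.

30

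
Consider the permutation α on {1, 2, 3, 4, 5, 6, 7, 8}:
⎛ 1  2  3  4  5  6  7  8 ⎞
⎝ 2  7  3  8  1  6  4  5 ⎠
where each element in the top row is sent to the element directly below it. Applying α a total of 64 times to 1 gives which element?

Tracing 1 → 2 → … returns to 1 after 6 steps, so 1 lies in a 6-cycle (1, 2, 7, 4, 8, 5).
On a 6-cycle, α^6 is the identity, so α^64 = α^4 there (64 ≡ 4 mod 6).
Advancing 4 steps from 1: 1 → 2 → 7 → 4 → 8.

8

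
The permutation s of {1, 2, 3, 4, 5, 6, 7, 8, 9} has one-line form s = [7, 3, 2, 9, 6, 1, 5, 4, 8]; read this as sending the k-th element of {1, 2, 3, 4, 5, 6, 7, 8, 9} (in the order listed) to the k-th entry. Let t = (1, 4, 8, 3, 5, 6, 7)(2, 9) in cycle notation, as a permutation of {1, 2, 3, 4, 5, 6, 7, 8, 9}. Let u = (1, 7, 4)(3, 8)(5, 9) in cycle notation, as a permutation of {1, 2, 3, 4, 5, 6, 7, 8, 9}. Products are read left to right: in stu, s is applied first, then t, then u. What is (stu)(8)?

(stu)(8) = u(t(s(8))). s(8) = 4, then t(4) = 8, then u(8) = 3, so the result is 3.

3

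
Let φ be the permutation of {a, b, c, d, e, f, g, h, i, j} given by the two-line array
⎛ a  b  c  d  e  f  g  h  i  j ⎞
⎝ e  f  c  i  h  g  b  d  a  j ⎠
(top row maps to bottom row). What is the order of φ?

Writing φ as disjoint cycles, the cycle lengths are 5, 3, 1, 1.
The order of φ is the least common multiple of its cycle lengths: lcm(5, 3) = 15.

15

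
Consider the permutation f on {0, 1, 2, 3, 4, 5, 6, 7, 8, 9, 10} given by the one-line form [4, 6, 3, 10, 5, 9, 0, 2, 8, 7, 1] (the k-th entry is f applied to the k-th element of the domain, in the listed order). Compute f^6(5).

1

Tracing 5 → 9 → … returns to 5 after 10 steps, so 5 lies in a 10-cycle (0, 4, 5, 9, 7, 2, 3, 10, 1, 6).
Advancing 6 steps from 5: 5 → 9 → 7 → 2 → 3 → 10 → 1.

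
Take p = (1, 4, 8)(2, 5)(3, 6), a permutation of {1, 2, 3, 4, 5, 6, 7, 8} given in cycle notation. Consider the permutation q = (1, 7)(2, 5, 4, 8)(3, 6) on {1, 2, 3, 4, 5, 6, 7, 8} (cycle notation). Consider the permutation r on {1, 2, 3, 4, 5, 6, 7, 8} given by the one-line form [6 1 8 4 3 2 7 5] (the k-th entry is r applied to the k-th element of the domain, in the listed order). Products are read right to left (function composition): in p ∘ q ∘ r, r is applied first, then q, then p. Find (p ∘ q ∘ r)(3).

(p ∘ q ∘ r)(3) = p(q(r(3))). r(3) = 8, then q(8) = 2, then p(2) = 5, so the result is 5.

5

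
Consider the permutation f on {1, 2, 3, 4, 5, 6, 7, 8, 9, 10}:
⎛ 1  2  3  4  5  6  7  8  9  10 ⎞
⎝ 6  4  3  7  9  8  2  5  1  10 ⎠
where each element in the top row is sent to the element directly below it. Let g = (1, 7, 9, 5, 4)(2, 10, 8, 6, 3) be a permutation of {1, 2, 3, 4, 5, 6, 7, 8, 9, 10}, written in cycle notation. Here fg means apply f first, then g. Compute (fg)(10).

f(10) = 10, then g(10) = 8; composing gives (fg)(10) = 8.

8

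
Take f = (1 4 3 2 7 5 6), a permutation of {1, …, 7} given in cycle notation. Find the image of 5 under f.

Within (1 4 3 2 7 5 6), 5 ↦ 6.

6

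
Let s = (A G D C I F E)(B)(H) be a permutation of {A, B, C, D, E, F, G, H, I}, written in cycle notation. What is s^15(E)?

A

E lies in the 7-cycle (A G D C I F E).
Powers repeat with period 7 on this cycle, and 15 mod 7 = 1, so s^15(E) = s^1(E).
Stepping 1 place around the cycle: E → A.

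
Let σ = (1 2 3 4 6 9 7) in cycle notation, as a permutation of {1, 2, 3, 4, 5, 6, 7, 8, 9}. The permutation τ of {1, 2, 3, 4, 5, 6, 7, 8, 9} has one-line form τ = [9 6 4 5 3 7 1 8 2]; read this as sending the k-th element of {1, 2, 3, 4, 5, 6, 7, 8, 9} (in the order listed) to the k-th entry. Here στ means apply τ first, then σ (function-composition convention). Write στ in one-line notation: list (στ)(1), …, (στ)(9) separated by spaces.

(στ)(x) = σ(τ(x)). Computing each image: σ(τ(1)) = σ(9) = 7, σ(τ(2)) = σ(6) = 9, σ(τ(3)) = σ(4) = 6, σ(τ(4)) = σ(5) = 5, σ(τ(5)) = σ(3) = 4, σ(τ(6)) = σ(7) = 1, σ(τ(7)) = σ(1) = 2, σ(τ(8)) = σ(8) = 8, σ(τ(9)) = σ(2) = 3.
Hence στ = [7 9 6 5 4 1 2 8 3].

7 9 6 5 4 1 2 8 3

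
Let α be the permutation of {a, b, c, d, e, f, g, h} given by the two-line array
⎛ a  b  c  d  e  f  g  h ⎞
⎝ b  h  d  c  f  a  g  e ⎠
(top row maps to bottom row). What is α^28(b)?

f

Tracing b → h → … returns to b after 5 steps, so b lies in a 5-cycle (a, b, h, e, f).
On a 5-cycle, α^5 is the identity, so α^28 = α^3 there (28 ≡ 3 mod 5).
Stepping 3 places around the cycle: b → h → e → f.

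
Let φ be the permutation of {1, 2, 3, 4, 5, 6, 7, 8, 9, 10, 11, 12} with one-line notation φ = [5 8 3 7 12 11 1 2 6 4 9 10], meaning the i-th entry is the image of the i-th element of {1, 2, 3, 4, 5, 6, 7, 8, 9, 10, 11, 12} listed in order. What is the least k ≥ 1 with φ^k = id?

6

Decomposing into disjoint cycles gives cycle lengths 6, 3, 2, 1.
Since disjoint cycles commute, ord(φ) = lcm(6, 3, 2) = 6.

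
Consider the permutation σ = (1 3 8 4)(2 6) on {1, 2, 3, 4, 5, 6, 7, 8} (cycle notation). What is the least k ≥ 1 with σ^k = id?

4

The disjoint cycles have lengths 4, 2, 1, 1.
The order is lcm(4, 2) = 4.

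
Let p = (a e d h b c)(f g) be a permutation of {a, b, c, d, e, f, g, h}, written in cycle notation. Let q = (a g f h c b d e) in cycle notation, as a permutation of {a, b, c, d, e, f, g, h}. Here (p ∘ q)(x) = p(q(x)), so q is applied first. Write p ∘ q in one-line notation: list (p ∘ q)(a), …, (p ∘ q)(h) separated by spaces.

For each element, apply q then p: a → g → f; b → d → h; c → b → c; d → e → d; e → a → e; f → h → b; g → f → g; h → c → a.
So p ∘ q in one-line form is f h c d e b g a.

f h c d e b g a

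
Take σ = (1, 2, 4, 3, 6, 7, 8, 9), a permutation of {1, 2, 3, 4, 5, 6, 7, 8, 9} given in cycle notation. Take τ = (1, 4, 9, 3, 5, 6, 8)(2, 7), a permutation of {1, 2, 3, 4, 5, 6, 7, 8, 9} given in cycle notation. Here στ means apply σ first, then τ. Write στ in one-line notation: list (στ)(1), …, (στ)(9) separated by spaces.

7 9 8 5 6 2 1 3 4

(στ)(x) = τ(σ(x)). Computing each image: τ(σ(1)) = τ(2) = 7, τ(σ(2)) = τ(4) = 9, τ(σ(3)) = τ(6) = 8, τ(σ(4)) = τ(3) = 5, τ(σ(5)) = τ(5) = 6, τ(σ(6)) = τ(7) = 2, τ(σ(7)) = τ(8) = 1, τ(σ(8)) = τ(9) = 3, τ(σ(9)) = τ(1) = 4.
Hence στ = [7 9 8 5 6 2 1 3 4].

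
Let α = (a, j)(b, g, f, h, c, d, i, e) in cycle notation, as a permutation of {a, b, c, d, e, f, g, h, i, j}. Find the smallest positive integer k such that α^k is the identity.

8

The disjoint cycles have lengths 8, 2.
Since disjoint cycles commute, ord(α) = lcm(8, 2) = 8.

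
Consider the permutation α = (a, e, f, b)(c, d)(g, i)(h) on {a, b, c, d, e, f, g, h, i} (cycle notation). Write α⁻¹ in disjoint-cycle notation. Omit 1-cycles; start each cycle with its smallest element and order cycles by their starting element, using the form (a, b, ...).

Inverting a permutation written in cycle notation just reverses the order within every cycle.
After reversing and putting each cycle's least element first, α⁻¹ = (a, b, f, e)(c, d)(g, i).

(a, b, f, e)(c, d)(g, i)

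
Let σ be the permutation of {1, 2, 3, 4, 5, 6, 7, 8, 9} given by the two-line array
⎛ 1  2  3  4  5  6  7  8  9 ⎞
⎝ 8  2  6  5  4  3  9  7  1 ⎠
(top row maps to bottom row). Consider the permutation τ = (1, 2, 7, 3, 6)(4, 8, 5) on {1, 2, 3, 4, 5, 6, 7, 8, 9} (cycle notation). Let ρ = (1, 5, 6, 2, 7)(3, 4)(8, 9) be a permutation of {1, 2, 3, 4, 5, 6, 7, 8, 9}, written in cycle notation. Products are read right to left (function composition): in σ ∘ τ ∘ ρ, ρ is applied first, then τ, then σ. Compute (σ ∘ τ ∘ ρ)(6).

9

Apply the permutations in order: ρ(6) = 2, then τ(2) = 7, then σ(7) = 9. So (σ ∘ τ ∘ ρ)(6) = 9.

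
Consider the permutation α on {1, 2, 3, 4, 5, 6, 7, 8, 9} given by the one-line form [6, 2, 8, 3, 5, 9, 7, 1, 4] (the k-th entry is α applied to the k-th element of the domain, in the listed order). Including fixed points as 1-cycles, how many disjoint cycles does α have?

4

The cycle decomposition is (1 6 9 4 3 8)(2)(5)(7), which has 4 cycles (counting 1-cycles).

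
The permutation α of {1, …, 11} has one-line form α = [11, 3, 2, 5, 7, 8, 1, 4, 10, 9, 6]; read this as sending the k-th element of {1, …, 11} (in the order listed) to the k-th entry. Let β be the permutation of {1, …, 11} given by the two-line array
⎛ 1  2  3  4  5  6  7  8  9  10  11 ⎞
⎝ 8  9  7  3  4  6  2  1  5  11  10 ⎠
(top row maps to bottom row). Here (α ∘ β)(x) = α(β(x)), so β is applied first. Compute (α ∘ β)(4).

2

(α ∘ β)(4) = α(β(4)). β(4) = 3, then α(3) = 2. So (α ∘ β)(4) = 2.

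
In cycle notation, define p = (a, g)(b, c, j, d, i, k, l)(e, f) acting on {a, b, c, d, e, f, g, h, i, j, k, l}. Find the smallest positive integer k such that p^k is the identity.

The cycle type of p is (7, 2, 2, 1).
The order of p is the least common multiple of its cycle lengths: lcm(7, 2, 2) = 14.

14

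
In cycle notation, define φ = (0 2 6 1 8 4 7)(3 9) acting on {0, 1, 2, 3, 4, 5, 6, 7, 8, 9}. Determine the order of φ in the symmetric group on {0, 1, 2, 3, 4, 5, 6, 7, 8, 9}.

14

The disjoint cycles have lengths 7, 2, 1.
Since disjoint cycles commute, ord(φ) = lcm(7, 2) = 14.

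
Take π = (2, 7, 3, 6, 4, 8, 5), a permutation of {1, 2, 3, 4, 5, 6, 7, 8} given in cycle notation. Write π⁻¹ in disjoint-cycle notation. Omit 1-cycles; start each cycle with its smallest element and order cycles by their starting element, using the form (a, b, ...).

The inverse reverses each cycle.
After reversing and putting each cycle's least element first, π⁻¹ = (2, 5, 8, 4, 6, 3, 7).

(2, 5, 8, 4, 6, 3, 7)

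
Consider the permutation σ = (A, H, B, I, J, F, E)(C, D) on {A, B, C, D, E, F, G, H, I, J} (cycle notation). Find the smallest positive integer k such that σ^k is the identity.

14

The cycle type of σ is (7, 2, 1).
The order of σ is the least common multiple of its cycle lengths: lcm(7, 2) = 14.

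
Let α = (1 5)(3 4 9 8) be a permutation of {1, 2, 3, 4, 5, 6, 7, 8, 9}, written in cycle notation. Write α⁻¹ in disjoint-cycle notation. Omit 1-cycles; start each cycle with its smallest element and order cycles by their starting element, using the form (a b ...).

(1 5)(3 8 9 4)

Inverting a permutation written in cycle notation just reverses the order within every cycle.
Reversing each cycle of α and rotating so the smallest element leads gives (1 5)(3 8 9 4).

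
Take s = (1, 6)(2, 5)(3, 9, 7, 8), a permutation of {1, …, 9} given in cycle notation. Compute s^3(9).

9 lies in the 4-cycle (3, 9, 7, 8).
Stepping 3 places around the cycle: 9 → 7 → 8 → 3.

3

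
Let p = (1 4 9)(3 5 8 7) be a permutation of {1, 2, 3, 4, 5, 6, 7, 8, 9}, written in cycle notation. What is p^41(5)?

5 lies in the 4-cycle (3 5 8 7).
Powers repeat with period 4 on this cycle, and 41 mod 4 = 1, so p^41(5) = p^1(5).
Advancing 1 step from 5: 5 → 8.

8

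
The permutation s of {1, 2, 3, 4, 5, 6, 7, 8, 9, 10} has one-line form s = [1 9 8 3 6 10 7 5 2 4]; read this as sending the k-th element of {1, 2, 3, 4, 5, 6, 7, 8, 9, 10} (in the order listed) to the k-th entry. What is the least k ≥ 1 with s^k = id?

Writing s as disjoint cycles, the cycle lengths are 6, 2, 1, 1.
The order is lcm(6, 2) = 6.

6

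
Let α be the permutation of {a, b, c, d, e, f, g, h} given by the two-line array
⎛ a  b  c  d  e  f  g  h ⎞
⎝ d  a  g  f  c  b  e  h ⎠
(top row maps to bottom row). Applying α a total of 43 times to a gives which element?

Tracing a → d → … returns to a after 4 steps, so a lies in a 4-cycle (a, d, f, b).
On a 4-cycle, α^4 is the identity, so α^43 = α^3 there (43 ≡ 3 mod 4).
Advancing 3 steps from a: a → d → f → b.

b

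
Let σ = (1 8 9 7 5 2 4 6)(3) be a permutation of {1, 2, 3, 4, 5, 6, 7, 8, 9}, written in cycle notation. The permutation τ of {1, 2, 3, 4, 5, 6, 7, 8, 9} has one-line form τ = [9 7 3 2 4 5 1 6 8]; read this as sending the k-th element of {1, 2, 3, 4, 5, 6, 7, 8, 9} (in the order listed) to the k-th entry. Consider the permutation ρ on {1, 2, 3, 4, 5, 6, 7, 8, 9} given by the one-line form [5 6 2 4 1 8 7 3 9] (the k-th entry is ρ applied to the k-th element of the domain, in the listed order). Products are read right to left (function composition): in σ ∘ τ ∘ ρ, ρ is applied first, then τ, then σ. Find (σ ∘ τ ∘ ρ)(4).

4

Apply the permutations in order: ρ(4) = 4, then τ(4) = 2, then σ(2) = 4. So (σ ∘ τ ∘ ρ)(4) = 4.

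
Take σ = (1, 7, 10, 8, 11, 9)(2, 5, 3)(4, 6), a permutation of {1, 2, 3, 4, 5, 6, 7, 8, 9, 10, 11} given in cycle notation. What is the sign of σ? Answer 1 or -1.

The cycle lengths are 6, 3, 2.
A cycle is odd iff its length is even; σ has 2 even-length cycles, so sgn(σ) = (−1)^2 and σ is even.

1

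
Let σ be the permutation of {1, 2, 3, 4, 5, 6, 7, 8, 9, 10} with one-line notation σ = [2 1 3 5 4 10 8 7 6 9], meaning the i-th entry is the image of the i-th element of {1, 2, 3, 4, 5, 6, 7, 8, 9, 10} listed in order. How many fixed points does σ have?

1

The fixed points (elements with σ(x) = x) are {3}, so there is 1.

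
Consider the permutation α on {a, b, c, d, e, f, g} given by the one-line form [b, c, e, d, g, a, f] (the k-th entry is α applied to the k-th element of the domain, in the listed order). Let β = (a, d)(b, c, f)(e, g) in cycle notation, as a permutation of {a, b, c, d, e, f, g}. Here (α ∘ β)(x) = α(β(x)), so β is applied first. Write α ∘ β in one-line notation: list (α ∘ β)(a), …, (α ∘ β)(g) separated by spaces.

d e a b f c g

Chase each element through β then α: a → d → d; b → c → e; c → f → a; d → a → b; e → g → f; f → b → c; g → e → g.
So α ∘ β in one-line form is d e a b f c g.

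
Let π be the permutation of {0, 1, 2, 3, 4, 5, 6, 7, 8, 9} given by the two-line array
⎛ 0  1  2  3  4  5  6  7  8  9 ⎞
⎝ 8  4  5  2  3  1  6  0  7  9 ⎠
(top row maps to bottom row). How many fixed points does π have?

2

The fixed points (elements with π(x) = x) are {6, 9}, so there are 2.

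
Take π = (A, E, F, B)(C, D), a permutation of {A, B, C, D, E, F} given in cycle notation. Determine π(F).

B

F appears in (A, E, F, B); the next entry (wrapping around) is B.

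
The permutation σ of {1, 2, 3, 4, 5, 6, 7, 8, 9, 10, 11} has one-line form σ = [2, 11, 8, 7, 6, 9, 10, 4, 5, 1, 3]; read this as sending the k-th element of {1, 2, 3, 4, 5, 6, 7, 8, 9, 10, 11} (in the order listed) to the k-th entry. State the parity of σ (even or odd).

In disjoint-cycle form the cycle lengths are 8, 3.
A cycle is odd iff its length is even; σ has 1 even-length cycle, so sgn(σ) = (−1)^1 and σ is odd.

odd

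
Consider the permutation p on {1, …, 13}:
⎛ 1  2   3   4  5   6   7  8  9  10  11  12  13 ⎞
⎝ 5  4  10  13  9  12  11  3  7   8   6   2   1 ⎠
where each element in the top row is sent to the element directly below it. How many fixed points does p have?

0

No element satisfies p(x) = x, so there are 0 fixed points.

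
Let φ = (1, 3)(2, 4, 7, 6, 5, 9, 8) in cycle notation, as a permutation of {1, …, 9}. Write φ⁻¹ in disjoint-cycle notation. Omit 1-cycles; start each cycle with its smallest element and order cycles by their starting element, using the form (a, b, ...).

(1, 3)(2, 8, 9, 5, 6, 7, 4)

Inverting a permutation written in cycle notation just reverses the order within every cycle.
After reversing and putting each cycle's least element first, φ⁻¹ = (1, 3)(2, 8, 9, 5, 6, 7, 4).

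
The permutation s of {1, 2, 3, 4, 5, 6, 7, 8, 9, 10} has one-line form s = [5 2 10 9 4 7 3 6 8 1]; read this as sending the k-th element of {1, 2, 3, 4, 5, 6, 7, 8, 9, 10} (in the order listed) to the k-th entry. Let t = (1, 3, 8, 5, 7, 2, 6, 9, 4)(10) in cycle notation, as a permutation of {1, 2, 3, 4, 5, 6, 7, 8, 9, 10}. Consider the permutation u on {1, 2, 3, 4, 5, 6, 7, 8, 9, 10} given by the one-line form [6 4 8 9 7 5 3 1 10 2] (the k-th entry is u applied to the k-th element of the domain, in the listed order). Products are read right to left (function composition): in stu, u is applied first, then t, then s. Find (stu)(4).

Chase 4: u(4) = 9; t(9) = 4; s(4) = 9. Hence (stu)(4) = 9.

9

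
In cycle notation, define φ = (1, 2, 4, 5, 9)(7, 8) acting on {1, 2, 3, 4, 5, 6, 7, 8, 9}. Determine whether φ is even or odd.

The cycle lengths are 5, 2, 1, 1.
A cycle is odd iff its length is even; φ has 1 even-length cycle, so sgn(φ) = (−1)^1 and φ is odd.

odd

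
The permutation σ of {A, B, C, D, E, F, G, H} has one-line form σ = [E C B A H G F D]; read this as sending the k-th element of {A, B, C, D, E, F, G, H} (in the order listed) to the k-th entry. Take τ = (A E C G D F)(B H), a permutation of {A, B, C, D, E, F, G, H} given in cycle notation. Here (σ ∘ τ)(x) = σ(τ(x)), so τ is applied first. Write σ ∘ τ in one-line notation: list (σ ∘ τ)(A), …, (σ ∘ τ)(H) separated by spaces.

(σ ∘ τ)(x) = σ(τ(x)). Computing each image: σ(τ(A)) = σ(E) = H, σ(τ(B)) = σ(H) = D, σ(τ(C)) = σ(G) = F, σ(τ(D)) = σ(F) = G, σ(τ(E)) = σ(C) = B, σ(τ(F)) = σ(A) = E, σ(τ(G)) = σ(D) = A, σ(τ(H)) = σ(B) = C.
Hence σ ∘ τ = [H D F G B E A C].

H D F G B E A C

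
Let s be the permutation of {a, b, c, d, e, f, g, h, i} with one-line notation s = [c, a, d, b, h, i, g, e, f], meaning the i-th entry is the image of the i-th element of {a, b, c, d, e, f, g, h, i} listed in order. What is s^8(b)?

b

Tracing b → a → … returns to b after 4 steps, so b lies in a 4-cycle (a c d b).
On a 4-cycle, s^4 is the identity, so s^8 = s^0 there (8 ≡ 0 mod 4).
So s^8(b) = b.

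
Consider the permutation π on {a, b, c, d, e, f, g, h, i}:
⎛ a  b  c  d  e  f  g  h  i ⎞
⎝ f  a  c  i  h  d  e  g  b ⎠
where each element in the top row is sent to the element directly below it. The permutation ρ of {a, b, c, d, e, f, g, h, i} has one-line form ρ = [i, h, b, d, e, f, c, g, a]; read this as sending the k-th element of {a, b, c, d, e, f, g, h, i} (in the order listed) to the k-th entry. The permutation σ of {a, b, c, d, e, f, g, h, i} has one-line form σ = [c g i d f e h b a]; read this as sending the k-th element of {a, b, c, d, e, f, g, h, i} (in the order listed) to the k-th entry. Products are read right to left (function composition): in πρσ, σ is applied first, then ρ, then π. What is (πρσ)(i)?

Chase i: σ(i) = a; ρ(a) = i; π(i) = b. Hence (πρσ)(i) = b.

b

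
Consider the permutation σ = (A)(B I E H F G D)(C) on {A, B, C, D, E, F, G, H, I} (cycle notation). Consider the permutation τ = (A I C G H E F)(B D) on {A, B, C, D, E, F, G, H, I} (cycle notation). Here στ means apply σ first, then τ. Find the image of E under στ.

(στ)(E) = τ(σ(E)). σ(E) = H, then τ(H) = E. So (στ)(E) = E.

E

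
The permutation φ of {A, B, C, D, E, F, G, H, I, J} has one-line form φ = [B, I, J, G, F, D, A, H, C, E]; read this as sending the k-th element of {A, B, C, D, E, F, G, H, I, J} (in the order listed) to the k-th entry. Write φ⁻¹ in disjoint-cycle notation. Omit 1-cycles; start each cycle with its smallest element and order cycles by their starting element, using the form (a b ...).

(A G D F E J C I B)

The cycle decomposition of φ is (A B I C J E F D G).
Reversing each cycle (and rotating so the smallest element leads) gives φ⁻¹ = (A G D F E J C I B).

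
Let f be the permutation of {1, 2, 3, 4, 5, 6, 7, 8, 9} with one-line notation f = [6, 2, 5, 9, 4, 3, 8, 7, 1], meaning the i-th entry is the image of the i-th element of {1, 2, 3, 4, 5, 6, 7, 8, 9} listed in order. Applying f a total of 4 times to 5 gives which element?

Tracing 5 → 4 → … returns to 5 after 6 steps, so 5 lies in a 6-cycle (1, 6, 3, 5, 4, 9).
Advancing 4 steps from 5: 5 → 4 → 9 → 1 → 6.

6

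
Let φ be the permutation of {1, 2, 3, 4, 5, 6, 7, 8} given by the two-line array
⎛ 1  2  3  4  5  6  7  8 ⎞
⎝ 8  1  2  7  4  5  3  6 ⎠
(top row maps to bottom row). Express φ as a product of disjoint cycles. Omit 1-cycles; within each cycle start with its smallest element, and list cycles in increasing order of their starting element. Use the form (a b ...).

From 1: 1 → 8 → 6 → 5 → 4 → 7 → 3 → 2 → 1, closing the cycle (1 8 6 5 4 7 3 2).
Repeating from the next unused element and collecting all non-trivial cycles gives (1 8 6 5 4 7 3 2).

(1 8 6 5 4 7 3 2)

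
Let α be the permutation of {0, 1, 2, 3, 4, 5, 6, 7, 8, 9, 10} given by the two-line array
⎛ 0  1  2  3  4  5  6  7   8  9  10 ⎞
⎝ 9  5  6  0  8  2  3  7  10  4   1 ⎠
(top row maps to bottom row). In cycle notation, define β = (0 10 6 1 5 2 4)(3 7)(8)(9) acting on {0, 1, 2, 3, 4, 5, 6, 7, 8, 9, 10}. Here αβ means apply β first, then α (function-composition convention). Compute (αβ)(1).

2

(αβ)(1) = α(β(1)). β(1) = 5, then α(5) = 2. So (αβ)(1) = 2.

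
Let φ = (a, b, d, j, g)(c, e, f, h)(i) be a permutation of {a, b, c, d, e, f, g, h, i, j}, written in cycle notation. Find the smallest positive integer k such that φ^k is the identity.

20

The disjoint cycles have lengths 5, 4, 1.
The order is lcm(5, 4) = 20.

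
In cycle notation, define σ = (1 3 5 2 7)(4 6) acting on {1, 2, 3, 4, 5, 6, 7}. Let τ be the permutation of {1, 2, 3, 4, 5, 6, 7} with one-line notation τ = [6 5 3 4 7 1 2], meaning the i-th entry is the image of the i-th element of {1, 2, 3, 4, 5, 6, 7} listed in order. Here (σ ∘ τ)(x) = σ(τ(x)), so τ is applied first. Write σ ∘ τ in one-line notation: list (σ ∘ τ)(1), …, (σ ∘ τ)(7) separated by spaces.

For each element, apply τ then σ: 1 → 6 → 4; 2 → 5 → 2; 3 → 3 → 5; 4 → 4 → 6; 5 → 7 → 1; 6 → 1 → 3; 7 → 2 → 7.
Collecting the images, σ ∘ τ = [4 2 5 6 1 3 7].

4 2 5 6 1 3 7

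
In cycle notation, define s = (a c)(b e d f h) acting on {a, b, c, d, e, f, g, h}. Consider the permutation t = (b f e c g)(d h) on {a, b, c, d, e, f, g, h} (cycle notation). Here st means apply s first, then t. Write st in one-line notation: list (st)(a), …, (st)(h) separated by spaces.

(st)(x) = t(s(x)). Computing each image: t(s(a)) = t(c) = g, t(s(b)) = t(e) = c, t(s(c)) = t(a) = a, t(s(d)) = t(f) = e, t(s(e)) = t(d) = h, t(s(f)) = t(h) = d, t(s(g)) = t(g) = b, t(s(h)) = t(b) = f.
Hence st = [g c a e h d b f].

g c a e h d b f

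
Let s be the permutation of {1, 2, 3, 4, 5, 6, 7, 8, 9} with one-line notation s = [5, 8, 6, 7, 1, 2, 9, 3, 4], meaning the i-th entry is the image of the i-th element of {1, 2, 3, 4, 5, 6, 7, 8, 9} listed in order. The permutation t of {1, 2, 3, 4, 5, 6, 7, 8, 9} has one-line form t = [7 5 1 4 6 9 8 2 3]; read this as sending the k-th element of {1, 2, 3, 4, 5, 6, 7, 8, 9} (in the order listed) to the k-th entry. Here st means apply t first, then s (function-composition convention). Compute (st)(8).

8

(st)(8) = s(t(8)). t(8) = 2, then s(2) = 8. So (st)(8) = 8.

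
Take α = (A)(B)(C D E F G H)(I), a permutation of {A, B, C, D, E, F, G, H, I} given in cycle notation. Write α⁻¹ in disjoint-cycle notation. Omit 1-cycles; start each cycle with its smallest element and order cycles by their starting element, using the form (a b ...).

Inverting a permutation written in cycle notation just reverses the order within every cycle.
Reversing each cycle of α and rotating so the smallest element leads gives (C H G F E D).

(C H G F E D)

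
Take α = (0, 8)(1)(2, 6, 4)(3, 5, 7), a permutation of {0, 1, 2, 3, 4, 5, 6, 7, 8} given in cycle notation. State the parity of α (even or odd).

odd

The cycle lengths are 3, 3, 2, 1.
A cycle of length ℓ contributes ℓ−1 transpositions, so α is a product of 2 + 2 + 1 = 5 transpositions — odd.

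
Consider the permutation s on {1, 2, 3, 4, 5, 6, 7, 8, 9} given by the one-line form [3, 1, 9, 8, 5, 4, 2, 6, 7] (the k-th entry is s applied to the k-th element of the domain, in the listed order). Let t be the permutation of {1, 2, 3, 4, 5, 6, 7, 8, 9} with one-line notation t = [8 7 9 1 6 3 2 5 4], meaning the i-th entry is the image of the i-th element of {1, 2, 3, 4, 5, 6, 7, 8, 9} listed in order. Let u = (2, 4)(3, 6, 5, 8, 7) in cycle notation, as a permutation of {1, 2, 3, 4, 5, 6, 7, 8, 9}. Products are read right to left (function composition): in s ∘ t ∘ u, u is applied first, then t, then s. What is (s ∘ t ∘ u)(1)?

6

Chase 1: u(1) = 1; t(1) = 8; s(8) = 6. Hence (s ∘ t ∘ u)(1) = 6.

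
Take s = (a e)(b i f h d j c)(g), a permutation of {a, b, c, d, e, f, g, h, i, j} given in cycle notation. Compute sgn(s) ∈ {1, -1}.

-1

The cycle lengths are 7, 2, 1.
A cycle is odd iff its length is even; s has 1 even-length cycle, so sgn(s) = (−1)^1 and s is odd.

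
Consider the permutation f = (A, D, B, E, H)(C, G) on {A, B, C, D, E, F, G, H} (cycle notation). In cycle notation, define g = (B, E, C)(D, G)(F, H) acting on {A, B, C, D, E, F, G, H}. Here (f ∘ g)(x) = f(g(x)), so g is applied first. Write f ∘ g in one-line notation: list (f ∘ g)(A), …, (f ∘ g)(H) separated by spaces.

D H E C G A B F

(f ∘ g)(x) = f(g(x)). Computing each image: f(g(A)) = f(A) = D, f(g(B)) = f(E) = H, f(g(C)) = f(B) = E, f(g(D)) = f(G) = C, f(g(E)) = f(C) = G, f(g(F)) = f(H) = A, f(g(G)) = f(D) = B, f(g(H)) = f(F) = F.
Hence f ∘ g = [D H E C G A B F].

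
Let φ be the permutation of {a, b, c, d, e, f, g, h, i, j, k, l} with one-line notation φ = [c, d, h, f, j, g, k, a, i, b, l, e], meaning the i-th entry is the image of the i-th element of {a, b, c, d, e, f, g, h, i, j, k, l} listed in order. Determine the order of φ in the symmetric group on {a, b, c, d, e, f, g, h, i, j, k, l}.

24

Writing φ as disjoint cycles, the cycle lengths are 8, 3, 1.
Since disjoint cycles commute, ord(φ) = lcm(8, 3) = 24.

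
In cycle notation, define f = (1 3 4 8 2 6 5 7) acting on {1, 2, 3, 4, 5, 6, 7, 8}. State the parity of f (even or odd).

odd

The cycle lengths are 8.
A cycle is odd iff its length is even; f has 1 even-length cycle, so sgn(f) = (−1)^1 and f is odd.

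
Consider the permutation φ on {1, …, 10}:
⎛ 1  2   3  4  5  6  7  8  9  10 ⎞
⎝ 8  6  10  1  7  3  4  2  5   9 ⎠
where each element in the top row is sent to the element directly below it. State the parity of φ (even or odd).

In disjoint-cycle form the cycle lengths are 10.
A cycle of length ℓ contributes ℓ−1 transpositions, so φ is a product of 9 transpositions — odd.

odd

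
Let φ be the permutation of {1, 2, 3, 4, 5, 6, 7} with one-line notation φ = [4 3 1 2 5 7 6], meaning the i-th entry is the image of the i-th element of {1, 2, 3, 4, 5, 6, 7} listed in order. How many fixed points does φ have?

The fixed points (elements with φ(x) = x) are {5}, so there is 1.

1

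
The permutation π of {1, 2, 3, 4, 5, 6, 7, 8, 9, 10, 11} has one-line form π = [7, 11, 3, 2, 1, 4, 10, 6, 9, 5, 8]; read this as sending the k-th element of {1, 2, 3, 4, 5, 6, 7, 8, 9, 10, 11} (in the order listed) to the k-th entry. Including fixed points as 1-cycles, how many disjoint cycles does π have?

The cycle decomposition is (1 7 10 5)(2 11 8 6 4)(3)(9), which has 4 cycles (counting 1-cycles).

4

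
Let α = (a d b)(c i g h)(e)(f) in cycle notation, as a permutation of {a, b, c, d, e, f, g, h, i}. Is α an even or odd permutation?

The cycle lengths are 4, 3, 1, 1.
A cycle is odd iff its length is even; α has 1 even-length cycle, so sgn(α) = (−1)^1 and α is odd.

odd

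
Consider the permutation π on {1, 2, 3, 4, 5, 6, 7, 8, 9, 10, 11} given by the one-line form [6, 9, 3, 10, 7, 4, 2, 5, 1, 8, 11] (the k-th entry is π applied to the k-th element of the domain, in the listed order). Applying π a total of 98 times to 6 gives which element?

Tracing 6 → 4 → … returns to 6 after 9 steps, so 6 lies in a 9-cycle (1, 6, 4, 10, 8, 5, 7, 2, 9).
Since the cycle has length 9, π^98 acts on it the same as π^8 (98 mod 9 = 8).
Stepping 8 places around the cycle: 6 → 4 → 10 → 8 → 5 → 7 → 2 → 9 → 1.

1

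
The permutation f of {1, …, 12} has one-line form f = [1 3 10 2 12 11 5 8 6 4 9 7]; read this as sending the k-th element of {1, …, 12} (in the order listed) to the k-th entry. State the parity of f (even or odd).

odd

In disjoint-cycle form the cycle lengths are 4, 3, 3, 1, 1.
A cycle of length ℓ contributes ℓ−1 transpositions, so f is a product of 3 + 2 + 2 = 7 transpositions — odd.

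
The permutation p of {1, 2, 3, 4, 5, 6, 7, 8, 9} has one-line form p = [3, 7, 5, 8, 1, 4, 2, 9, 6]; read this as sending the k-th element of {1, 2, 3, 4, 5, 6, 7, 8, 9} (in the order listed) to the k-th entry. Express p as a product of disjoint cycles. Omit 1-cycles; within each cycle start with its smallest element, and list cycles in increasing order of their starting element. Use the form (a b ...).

Iterating p from 1 gives 1 → 3 → 5 → 1; that is the 3-cycle (1 3 5).
Repeating from the next unused element and collecting all non-trivial cycles gives (1 3 5)(2 7)(4 8 9 6).

(1 3 5)(2 7)(4 8 9 6)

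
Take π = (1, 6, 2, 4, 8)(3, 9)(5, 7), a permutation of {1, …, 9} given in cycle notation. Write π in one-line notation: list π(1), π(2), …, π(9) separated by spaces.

Each element maps to the next entry in its cycle (wrapping to the front): 1→6, 2→4, 3→9, 4→8, 5→7, 6→2, 7→5, 8→1, 9→3.
So the one-line form is 6 4 9 8 7 2 5 1 3.

6 4 9 8 7 2 5 1 3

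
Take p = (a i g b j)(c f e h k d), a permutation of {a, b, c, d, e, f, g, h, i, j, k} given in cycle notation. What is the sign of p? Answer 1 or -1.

-1

The cycle lengths are 6, 5.
A cycle of length ℓ contributes ℓ−1 transpositions, so p is a product of 5 + 4 = 9 transpositions — odd.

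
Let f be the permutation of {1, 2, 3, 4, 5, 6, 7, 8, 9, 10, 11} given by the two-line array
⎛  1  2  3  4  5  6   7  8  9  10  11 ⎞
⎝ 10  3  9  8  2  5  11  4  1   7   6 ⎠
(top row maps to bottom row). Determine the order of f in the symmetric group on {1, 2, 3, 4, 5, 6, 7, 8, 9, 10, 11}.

18

The disjoint-cycle form of f has cycle lengths 9, 2.
Since disjoint cycles commute, ord(f) = lcm(9, 2) = 18.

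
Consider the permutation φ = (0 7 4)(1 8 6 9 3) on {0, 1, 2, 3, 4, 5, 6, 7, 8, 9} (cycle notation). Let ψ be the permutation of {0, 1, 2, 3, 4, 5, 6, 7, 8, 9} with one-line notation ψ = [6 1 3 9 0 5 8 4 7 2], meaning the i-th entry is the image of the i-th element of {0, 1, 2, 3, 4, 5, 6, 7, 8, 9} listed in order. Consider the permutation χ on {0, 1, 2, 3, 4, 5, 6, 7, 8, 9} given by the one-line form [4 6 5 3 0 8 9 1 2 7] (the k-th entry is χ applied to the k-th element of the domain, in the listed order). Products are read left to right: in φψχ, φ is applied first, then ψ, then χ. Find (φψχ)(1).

1

Apply the permutations in order: φ(1) = 8, then ψ(8) = 7, then χ(7) = 1. So (φψχ)(1) = 1.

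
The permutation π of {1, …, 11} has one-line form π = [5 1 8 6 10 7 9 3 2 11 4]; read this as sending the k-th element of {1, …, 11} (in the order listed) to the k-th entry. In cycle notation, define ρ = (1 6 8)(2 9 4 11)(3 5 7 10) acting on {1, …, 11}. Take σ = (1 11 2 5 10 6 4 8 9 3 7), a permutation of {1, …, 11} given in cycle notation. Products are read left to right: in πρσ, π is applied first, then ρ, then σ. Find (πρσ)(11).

2

Apply the permutations in order: π(11) = 4, then ρ(4) = 11, then σ(11) = 2. So (πρσ)(11) = 2.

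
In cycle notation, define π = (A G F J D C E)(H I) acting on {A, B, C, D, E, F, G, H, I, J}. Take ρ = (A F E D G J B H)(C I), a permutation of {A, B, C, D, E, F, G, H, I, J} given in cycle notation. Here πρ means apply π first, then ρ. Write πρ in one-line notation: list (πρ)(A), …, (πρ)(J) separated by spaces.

J H D I F B E C A G

Chase each element through π then ρ: A → G → J; B → B → H; C → E → D; D → C → I; E → A → F; F → J → B; G → F → E; H → I → C; I → H → A; J → D → G.
So πρ in one-line form is J H D I F B E C A G.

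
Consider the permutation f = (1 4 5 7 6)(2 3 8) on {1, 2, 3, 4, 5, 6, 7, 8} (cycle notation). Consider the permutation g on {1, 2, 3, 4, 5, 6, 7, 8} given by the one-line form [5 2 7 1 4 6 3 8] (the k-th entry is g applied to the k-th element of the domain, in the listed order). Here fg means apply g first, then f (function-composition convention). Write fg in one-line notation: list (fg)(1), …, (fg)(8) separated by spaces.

Chase each element through g then f: 1 → 5 → 7; 2 → 2 → 3; 3 → 7 → 6; 4 → 1 → 4; 5 → 4 → 5; 6 → 6 → 1; 7 → 3 → 8; 8 → 8 → 2.
So fg in one-line form is 7 3 6 4 5 1 8 2.

7 3 6 4 5 1 8 2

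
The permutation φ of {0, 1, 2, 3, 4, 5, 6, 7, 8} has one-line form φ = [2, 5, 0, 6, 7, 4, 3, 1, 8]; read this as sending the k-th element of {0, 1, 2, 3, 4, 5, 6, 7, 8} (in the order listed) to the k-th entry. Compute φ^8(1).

1

Tracing 1 → 5 → … returns to 1 after 4 steps, so 1 lies in a 4-cycle (1 5 4 7).
Powers repeat with period 4 on this cycle, and 8 mod 4 = 0, so φ^8(1) = φ^0(1).
So φ^8(1) = 1.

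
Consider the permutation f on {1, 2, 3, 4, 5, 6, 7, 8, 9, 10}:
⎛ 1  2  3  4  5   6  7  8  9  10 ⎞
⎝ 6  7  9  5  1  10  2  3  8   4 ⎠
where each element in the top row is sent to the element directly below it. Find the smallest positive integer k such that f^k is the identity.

The disjoint-cycle form of f has cycle lengths 5, 3, 2.
The order is lcm(5, 3, 2) = 30.

30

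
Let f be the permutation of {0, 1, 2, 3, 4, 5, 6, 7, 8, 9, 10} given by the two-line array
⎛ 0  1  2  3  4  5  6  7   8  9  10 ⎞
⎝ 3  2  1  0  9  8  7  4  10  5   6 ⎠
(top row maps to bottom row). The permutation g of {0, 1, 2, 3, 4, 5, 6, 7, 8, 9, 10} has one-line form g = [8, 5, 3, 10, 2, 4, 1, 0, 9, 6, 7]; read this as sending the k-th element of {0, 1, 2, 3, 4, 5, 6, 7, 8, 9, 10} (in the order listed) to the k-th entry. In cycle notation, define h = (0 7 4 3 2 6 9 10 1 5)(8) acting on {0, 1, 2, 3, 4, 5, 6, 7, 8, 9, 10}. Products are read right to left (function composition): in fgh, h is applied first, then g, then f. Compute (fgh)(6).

Apply the permutations in order: h(6) = 9, then g(9) = 6, then f(6) = 7. So (fgh)(6) = 7.

7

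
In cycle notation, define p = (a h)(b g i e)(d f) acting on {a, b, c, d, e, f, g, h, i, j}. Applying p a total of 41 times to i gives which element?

e

i lies in the 4-cycle (b g i e).
Powers repeat with period 4 on this cycle, and 41 mod 4 = 1, so p^41(i) = p^1(i).
Advancing 1 step from i: i → e.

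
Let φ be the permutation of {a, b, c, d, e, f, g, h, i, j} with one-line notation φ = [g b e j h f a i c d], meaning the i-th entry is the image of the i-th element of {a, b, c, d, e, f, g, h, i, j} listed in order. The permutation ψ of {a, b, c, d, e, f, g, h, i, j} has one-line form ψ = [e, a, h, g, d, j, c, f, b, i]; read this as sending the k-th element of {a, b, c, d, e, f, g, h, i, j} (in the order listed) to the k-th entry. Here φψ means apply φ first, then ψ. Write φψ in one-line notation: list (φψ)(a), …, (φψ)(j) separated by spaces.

c a d i f j e b h g

(φψ)(x) = ψ(φ(x)). Computing each image: ψ(φ(a)) = ψ(g) = c, ψ(φ(b)) = ψ(b) = a, ψ(φ(c)) = ψ(e) = d, ψ(φ(d)) = ψ(j) = i, ψ(φ(e)) = ψ(h) = f, ψ(φ(f)) = ψ(f) = j, ψ(φ(g)) = ψ(a) = e, ψ(φ(h)) = ψ(i) = b, ψ(φ(i)) = ψ(c) = h, ψ(φ(j)) = ψ(d) = g.
Hence φψ = [c a d i f j e b h g].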